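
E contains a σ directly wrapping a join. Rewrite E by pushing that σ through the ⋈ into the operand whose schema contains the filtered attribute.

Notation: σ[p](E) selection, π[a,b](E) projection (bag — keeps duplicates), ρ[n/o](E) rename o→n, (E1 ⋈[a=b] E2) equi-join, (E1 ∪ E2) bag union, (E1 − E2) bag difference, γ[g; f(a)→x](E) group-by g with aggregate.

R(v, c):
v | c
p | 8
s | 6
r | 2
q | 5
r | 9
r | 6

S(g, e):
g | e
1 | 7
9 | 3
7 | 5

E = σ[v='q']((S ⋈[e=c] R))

σ filters on v, owned by the right side.
E' = (S ⋈[e=c] σ[v='q'](R))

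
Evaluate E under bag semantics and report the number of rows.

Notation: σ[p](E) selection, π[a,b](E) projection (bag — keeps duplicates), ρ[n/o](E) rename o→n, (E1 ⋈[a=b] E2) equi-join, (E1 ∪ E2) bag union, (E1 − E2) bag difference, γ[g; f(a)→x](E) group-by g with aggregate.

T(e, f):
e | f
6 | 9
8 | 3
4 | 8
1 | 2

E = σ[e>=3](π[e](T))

Per-node cardinality:
  T → 4
  π[e](T) → 4
  σ[e>=3](π[e](T)) → 3

|E| = 3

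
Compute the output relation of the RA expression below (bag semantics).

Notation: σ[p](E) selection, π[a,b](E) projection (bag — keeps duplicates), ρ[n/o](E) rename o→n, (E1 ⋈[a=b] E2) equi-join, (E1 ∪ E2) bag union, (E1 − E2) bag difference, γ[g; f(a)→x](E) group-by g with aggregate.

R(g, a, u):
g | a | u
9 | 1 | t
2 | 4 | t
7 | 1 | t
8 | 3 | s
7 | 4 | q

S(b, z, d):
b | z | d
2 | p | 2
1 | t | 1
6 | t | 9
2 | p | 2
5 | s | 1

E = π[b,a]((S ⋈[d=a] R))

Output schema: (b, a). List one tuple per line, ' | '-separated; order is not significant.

Subexpression sizes:
  S → 5
  R → 5
  (S ⋈[d=a] R) → 4
  π[b,a]((S ⋈[d=a] R)) → 4

== RESULT ==
b | a
1 | 1
1 | 1
5 | 1
5 | 1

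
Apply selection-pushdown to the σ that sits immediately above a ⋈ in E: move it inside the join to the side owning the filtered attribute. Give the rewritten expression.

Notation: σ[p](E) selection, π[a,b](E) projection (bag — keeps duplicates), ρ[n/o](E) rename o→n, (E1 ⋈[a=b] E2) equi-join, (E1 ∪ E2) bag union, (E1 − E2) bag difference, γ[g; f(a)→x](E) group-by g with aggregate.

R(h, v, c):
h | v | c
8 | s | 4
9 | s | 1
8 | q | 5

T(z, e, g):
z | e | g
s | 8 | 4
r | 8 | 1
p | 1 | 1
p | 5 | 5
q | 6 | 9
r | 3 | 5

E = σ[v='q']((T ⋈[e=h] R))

σ filters on v, owned by the right side.
E' = (T ⋈[e=h] σ[v='q'](R))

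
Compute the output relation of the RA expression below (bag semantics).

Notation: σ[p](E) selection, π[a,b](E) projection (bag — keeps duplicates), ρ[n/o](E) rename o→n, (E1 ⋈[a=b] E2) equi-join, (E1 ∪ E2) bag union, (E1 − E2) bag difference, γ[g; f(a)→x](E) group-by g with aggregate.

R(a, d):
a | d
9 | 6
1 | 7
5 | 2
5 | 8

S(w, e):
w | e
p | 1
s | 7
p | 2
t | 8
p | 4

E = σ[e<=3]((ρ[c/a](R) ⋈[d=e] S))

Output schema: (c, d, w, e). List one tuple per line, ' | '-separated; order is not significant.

Subexpression sizes:
  R → 4
  ρ[c/a](R) → 4
  S → 5
  (ρ[c/a](R) ⋈[d=e] S) → 3
  σ[e<=3]((ρ[c/a](R) ⋈[d=e] S)) → 1

== RESULT ==
c | d | w | e
5 | 2 | p | 2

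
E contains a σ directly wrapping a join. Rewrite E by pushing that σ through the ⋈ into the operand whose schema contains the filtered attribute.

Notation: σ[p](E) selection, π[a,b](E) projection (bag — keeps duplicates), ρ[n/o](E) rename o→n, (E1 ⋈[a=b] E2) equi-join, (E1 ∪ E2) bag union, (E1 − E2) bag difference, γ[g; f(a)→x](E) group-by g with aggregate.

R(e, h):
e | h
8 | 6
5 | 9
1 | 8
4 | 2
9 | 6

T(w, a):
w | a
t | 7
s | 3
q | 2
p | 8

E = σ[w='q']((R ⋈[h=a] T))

σ filters on w, owned by the right side.
E' = (R ⋈[h=a] σ[w='q'](T))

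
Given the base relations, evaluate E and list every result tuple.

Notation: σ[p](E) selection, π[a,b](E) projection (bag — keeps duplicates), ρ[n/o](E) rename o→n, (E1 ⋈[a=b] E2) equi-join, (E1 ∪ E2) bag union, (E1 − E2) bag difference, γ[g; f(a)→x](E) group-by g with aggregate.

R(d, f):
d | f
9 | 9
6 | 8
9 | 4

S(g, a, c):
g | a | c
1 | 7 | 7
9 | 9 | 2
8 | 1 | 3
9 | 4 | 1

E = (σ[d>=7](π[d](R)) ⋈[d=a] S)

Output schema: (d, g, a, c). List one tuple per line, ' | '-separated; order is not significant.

Stepwise |·|:
  R → 3
  π[d](R) → 3
  σ[d>=7](π[d](R)) → 2
  S → 4
  (σ[d>=7](π[d](R)) ⋈[d=a] S) → 2

== RESULT ==
d | g | a | c
9 | 9 | 9 | 2
9 | 9 | 9 | 2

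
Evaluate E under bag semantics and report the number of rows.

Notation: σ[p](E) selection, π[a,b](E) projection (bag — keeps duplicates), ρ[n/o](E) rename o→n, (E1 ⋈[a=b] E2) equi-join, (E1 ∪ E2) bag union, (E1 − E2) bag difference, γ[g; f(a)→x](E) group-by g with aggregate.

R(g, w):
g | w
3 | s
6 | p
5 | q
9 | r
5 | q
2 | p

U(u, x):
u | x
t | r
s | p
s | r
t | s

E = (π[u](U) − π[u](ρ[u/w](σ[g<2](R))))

Subexpression sizes:
  U → 4
  π[u](U) → 4
  R → 6
  σ[g<2](R) → 0
  ρ[u/w](σ[g<2](R)) → 0
  π[u](ρ[u/w](σ[g<2](R))) → 0
  (π[u](U) − π[u](ρ[u/w](σ[g<2](R)))) → 4

|E| = 4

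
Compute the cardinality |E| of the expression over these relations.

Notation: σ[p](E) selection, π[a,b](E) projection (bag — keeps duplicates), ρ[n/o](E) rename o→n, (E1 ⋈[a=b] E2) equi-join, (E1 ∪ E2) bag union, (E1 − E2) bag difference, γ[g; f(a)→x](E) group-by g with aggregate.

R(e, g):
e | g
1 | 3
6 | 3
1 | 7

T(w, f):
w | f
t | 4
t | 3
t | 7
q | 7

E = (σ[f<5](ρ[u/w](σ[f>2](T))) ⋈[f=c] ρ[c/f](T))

Per-node cardinality:
  T → 4
  σ[f>2](T) → 4
  ρ[u/w](σ[f>2](T)) → 4
  σ[f<5](ρ[u/w](σ[f>2](T))) → 2
  T → 4
  ρ[c/f](T) → 4
  (σ[f<5](ρ[u/w](σ[f>2](T))) ⋈[f=c] ρ[c/f](T)) → 2

|E| = 2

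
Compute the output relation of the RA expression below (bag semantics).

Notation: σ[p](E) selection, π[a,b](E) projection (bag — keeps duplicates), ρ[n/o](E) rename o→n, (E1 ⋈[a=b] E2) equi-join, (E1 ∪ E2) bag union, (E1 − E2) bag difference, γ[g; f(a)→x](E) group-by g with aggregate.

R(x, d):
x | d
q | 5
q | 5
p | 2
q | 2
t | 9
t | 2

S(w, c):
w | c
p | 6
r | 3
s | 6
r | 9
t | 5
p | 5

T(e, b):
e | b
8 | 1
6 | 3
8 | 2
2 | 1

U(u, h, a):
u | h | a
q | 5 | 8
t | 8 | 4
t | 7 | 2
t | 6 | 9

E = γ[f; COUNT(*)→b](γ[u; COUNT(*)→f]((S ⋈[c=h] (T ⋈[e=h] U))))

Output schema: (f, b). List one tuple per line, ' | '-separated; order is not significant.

Stepwise |·|:
  S → 6
  T → 4
  U → 4
  (T ⋈[e=h] U) → 3
  (S ⋈[c=h] (T ⋈[e=h] U)) → 2
  γ[u; COUNT(*)→f]((S ⋈[c=h] (T ⋈[e=h] U))) → 1
  γ[f; COUNT(*)→b](γ[u; COUNT(*)→f]((S ⋈[c=h] (T ⋈[e=h] U)))) → 1

== RESULT ==
f | b
2 | 1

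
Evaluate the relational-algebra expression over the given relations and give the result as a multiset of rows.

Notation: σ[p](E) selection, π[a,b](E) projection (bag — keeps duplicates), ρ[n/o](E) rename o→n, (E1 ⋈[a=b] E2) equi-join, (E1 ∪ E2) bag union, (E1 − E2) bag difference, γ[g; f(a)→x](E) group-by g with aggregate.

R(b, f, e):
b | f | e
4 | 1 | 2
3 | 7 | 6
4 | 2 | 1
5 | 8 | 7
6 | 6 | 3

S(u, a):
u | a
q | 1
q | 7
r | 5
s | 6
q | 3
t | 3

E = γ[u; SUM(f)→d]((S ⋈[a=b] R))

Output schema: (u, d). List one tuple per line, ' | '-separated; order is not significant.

Stepwise |·|:
  S → 6
  R → 5
  (S ⋈[a=b] R) → 4
  γ[u; SUM(f)→d]((S ⋈[a=b] R)) → 4

== RESULT ==
u | d
q | 7
r | 8
s | 6
t | 7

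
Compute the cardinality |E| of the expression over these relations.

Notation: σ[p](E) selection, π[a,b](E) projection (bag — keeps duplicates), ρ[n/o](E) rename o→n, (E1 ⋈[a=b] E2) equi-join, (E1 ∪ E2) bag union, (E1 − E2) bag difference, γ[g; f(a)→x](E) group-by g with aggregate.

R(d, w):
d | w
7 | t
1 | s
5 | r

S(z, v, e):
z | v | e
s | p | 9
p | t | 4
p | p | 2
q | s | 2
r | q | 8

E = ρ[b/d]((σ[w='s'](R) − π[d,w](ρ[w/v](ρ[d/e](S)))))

Row counts bottom-up:
  R → 3
  σ[w='s'](R) → 1
  S → 5
  ρ[d/e](S) → 5
  ρ[w/v](ρ[d/e](S)) → 5
  π[d,w](ρ[w/v](ρ[d/e](S))) → 5
  (σ[w='s'](R) − π[d,w](ρ[w/v](ρ[d/e](S)))) → 1
  ρ[b/d]((σ[w='s'](R) − π[d,w](ρ[w/v](ρ[d/e](S))))) → 1

|E| = 1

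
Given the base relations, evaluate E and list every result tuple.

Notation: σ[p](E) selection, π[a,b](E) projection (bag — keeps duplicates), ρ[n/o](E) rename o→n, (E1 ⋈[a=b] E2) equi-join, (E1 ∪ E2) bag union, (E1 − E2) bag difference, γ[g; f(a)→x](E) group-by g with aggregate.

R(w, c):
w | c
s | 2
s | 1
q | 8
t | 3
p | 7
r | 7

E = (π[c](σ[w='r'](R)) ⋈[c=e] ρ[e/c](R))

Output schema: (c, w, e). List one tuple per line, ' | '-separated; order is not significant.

Per-node cardinality:
  R → 6
  σ[w='r'](R) → 1
  π[c](σ[w='r'](R)) → 1
  R → 6
  ρ[e/c](R) → 6
  (π[c](σ[w='r'](R)) ⋈[c=e] ρ[e/c](R)) → 2

== RESULT ==
c | w | e
7 | p | 7
7 | r | 7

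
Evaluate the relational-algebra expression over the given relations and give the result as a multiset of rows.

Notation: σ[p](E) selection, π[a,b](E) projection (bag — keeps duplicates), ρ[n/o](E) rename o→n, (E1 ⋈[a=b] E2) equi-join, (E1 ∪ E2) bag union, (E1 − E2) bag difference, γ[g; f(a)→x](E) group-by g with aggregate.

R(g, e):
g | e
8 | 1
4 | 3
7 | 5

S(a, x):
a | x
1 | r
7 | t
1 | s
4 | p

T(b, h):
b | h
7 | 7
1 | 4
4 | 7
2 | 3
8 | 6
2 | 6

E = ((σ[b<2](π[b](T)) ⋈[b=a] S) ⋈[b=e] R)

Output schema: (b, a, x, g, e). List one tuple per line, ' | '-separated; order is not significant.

Subexpression sizes:
  T → 6
  π[b](T) → 6
  σ[b<2](π[b](T)) → 1
  S → 4
  (σ[b<2](π[b](T)) ⋈[b=a] S) → 2
  R → 3
  ((σ[b<2](π[b](T)) ⋈[b=a] S) ⋈[b=e] R) → 2

== RESULT ==
b | a | x | g | e
1 | 1 | r | 8 | 1
1 | 1 | s | 8 | 1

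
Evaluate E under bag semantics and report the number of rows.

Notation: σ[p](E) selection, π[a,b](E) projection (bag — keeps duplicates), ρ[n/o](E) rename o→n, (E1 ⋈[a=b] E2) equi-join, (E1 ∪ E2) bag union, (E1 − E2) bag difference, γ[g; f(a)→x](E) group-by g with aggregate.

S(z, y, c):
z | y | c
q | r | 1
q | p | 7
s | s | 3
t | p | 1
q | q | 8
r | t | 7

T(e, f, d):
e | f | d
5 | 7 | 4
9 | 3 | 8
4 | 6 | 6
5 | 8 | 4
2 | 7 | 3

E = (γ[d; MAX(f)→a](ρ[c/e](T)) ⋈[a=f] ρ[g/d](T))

Stepwise |·|:
  T → 5
  ρ[c/e](T) → 5
  γ[d; MAX(f)→a](ρ[c/e](T)) → 4
  T → 5
  ρ[g/d](T) → 5
  (γ[d; MAX(f)→a](ρ[c/e](T)) ⋈[a=f] ρ[g/d](T)) → 5

|E| = 5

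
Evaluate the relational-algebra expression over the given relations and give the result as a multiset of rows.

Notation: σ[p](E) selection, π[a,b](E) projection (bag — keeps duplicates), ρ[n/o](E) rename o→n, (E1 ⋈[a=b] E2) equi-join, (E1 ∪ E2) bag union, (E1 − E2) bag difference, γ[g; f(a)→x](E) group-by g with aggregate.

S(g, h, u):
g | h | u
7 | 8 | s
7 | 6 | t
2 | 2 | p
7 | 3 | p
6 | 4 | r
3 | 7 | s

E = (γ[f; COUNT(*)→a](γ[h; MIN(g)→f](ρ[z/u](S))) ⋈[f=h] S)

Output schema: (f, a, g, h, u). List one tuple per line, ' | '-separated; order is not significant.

Subexpression sizes:
  S → 6
  ρ[z/u](S) → 6
  γ[h; MIN(g)→f](ρ[z/u](S)) → 6
  γ[f; COUNT(*)→a](γ[h; MIN(g)→f](ρ[z/u](S))) → 4
  S → 6
  (γ[f; COUNT(*)→a](γ[h; MIN(g)→f](ρ[z/u](S))) ⋈[f=h] S) → 4

== RESULT ==
f | a | g | h | u
2 | 1 | 2 | 2 | p
3 | 1 | 7 | 3 | p
6 | 1 | 7 | 6 | t
7 | 3 | 3 | 7 | s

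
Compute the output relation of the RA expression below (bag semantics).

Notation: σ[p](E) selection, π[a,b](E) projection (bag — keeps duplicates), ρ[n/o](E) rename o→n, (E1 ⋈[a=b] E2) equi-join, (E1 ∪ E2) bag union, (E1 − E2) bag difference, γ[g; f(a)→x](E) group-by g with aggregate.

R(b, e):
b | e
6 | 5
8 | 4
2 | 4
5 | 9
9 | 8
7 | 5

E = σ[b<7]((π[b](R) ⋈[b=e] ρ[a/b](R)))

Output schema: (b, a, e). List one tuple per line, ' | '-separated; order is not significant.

Per-node cardinality:
  R → 6
  π[b](R) → 6
  R → 6
  ρ[a/b](R) → 6
  (π[b](R) ⋈[b=e] ρ[a/b](R)) → 4
  σ[b<7]((π[b](R) ⋈[b=e] ρ[a/b](R))) → 2

== RESULT ==
b | a | e
5 | 6 | 5
5 | 7 | 5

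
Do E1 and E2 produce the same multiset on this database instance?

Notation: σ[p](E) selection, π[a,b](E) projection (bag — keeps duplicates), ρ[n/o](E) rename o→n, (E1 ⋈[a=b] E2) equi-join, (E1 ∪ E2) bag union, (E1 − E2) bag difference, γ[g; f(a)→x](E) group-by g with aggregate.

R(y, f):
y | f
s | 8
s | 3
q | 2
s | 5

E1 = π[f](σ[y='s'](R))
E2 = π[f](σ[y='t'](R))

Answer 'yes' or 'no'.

E1 stepwise |·|:
  R → 4
  σ[y='s'](R) → 3
  π[f](σ[y='s'](R)) → 3
E2 stepwise |·|:
  R → 4
  σ[y='t'](R) → 0
  π[f](σ[y='t'](R)) → 0

E1 result:
f
3
5
8
E2 result:
f
(0 rows)
Witness: (8,) appears 1× in E1 but 0× in E2.

no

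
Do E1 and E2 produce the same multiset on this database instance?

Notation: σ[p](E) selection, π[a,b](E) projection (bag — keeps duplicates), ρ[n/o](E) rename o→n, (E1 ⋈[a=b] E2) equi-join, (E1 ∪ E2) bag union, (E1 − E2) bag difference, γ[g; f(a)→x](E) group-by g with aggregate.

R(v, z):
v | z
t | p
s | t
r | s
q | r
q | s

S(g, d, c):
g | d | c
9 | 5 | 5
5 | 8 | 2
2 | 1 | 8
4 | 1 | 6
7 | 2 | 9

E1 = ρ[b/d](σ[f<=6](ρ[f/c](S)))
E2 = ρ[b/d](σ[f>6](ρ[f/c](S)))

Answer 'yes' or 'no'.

E1 row counts bottom-up:
  S → 5
  ρ[f/c](S) → 5
  σ[f<=6](ρ[f/c](S)) → 3
  ρ[b/d](σ[f<=6](ρ[f/c](S))) → 3
E2 row counts bottom-up:
  S → 5
  ρ[f/c](S) → 5
  σ[f>6](ρ[f/c](S)) → 2
  ρ[b/d](σ[f>6](ρ[f/c](S))) → 2

E1 result:
g | b | f
4 | 1 | 6
5 | 8 | 2
9 | 5 | 5
E2 result:
g | b | f
2 | 1 | 8
7 | 2 | 9
Witness: (7, 2, 9) appears 0× in E1 but 1× in E2.

no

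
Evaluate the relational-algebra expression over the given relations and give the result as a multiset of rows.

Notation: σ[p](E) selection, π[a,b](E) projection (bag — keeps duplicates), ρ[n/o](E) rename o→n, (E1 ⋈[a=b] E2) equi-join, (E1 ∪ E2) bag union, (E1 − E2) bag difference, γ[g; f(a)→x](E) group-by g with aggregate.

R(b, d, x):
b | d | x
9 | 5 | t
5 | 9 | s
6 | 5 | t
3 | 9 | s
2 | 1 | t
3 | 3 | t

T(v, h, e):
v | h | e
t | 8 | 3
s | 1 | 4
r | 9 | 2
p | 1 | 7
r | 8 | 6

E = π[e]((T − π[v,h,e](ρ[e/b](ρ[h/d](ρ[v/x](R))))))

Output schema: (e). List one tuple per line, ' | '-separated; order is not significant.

Row counts bottom-up:
  T → 5
  R → 6
  ρ[v/x](R) → 6
  ρ[h/d](ρ[v/x](R)) → 6
  ρ[e/b](ρ[h/d](ρ[v/x](R))) → 6
  π[v,h,e](ρ[e/b](ρ[h/d](ρ[v/x](R)))) → 6
  (T − π[v,h,e](ρ[e/b](ρ[h/d](ρ[v/x](R))))) → 5
  π[e]((T − π[v,h,e](ρ[e/b](ρ[h/d](ρ[v/x](R)))))) → 5

== RESULT ==
e
2
3
4
6
7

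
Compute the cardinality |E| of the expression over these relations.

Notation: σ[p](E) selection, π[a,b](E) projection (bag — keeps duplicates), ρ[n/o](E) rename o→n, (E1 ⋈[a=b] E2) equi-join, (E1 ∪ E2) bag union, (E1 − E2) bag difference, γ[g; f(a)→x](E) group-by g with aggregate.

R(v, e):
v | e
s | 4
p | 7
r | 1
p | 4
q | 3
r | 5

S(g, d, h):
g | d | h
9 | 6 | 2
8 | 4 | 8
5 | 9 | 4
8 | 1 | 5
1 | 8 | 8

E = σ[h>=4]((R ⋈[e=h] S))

Subexpression sizes:
  R → 6
  S → 5
  (R ⋈[e=h] S) → 3
  σ[h>=4]((R ⋈[e=h] S)) → 3

|E| = 3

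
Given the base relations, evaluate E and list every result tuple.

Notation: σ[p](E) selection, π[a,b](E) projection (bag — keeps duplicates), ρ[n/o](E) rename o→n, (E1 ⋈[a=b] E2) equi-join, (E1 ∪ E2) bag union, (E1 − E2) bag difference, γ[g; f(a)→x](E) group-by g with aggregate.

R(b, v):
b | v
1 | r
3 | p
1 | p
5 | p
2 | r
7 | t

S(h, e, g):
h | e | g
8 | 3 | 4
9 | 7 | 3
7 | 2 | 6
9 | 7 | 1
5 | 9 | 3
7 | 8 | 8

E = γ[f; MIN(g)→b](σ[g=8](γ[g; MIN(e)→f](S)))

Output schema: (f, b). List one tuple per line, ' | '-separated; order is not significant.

Row counts bottom-up:
  S → 6
  γ[g; MIN(e)→f](S) → 5
  σ[g=8](γ[g; MIN(e)→f](S)) → 1
  γ[f; MIN(g)→b](σ[g=8](γ[g; MIN(e)→f](S))) → 1

== RESULT ==
f | b
8 | 8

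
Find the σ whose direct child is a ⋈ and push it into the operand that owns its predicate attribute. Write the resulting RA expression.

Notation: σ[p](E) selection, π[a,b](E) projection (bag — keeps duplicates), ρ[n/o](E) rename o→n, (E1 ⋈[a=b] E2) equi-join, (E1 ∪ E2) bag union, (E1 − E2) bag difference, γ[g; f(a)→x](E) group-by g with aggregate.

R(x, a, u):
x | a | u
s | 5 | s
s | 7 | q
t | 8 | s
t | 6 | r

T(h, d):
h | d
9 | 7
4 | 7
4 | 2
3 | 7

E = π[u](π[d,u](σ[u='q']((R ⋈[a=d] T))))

σ filters on u, owned by the left side.
E' = π[u](π[d,u]((σ[u='q'](R) ⋈[a=d] T)))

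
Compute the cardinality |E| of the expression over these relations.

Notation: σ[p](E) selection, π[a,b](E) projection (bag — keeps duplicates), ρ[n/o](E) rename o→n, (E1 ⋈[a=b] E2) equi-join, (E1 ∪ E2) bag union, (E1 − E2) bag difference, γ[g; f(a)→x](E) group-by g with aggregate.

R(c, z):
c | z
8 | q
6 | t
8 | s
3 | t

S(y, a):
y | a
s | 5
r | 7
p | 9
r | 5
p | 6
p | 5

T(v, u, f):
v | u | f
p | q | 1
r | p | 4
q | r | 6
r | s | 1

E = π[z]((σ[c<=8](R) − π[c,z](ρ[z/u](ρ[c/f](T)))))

Row counts bottom-up:
  R → 4
  σ[c<=8](R) → 4
  T → 4
  ρ[c/f](T) → 4
  ρ[z/u](ρ[c/f](T)) → 4
  π[c,z](ρ[z/u](ρ[c/f](T))) → 4
  (σ[c<=8](R) − π[c,z](ρ[z/u](ρ[c/f](T)))) → 4
  π[z]((σ[c<=8](R) − π[c,z](ρ[z/u](ρ[c/f](T))))) → 4

|E| = 4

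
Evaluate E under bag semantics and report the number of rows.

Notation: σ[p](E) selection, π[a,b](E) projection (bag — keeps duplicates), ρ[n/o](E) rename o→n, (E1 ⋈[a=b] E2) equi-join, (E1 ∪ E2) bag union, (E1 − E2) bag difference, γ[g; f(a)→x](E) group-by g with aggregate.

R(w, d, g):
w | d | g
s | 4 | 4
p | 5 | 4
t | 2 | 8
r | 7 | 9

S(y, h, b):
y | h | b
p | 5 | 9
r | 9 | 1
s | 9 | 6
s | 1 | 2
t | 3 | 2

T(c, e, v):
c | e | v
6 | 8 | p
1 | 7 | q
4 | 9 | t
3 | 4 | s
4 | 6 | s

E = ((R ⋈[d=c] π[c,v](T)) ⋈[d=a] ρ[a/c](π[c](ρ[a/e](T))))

Row counts bottom-up:
  R → 4
  T → 5
  π[c,v](T) → 5
  (R ⋈[d=c] π[c,v](T)) → 2
  T → 5
  ρ[a/e](T) → 5
  π[c](ρ[a/e](T)) → 5
  ρ[a/c](π[c](ρ[a/e](T))) → 5
  ((R ⋈[d=c] π[c,v](T)) ⋈[d=a] ρ[a/c](π[c](ρ[a/e](T)))) → 4

|E| = 4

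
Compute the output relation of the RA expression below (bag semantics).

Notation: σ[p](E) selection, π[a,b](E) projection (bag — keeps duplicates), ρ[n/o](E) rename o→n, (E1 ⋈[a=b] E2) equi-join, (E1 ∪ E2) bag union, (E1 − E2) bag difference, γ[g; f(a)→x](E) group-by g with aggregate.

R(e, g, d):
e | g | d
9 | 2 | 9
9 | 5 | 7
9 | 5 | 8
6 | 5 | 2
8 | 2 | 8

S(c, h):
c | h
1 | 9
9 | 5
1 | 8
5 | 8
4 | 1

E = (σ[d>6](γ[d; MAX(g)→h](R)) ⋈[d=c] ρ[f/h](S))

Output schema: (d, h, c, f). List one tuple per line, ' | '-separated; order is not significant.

Per-node cardinality:
  R → 5
  γ[d; MAX(g)→h](R) → 4
  σ[d>6](γ[d; MAX(g)→h](R)) → 3
  S → 5
  ρ[f/h](S) → 5
  (σ[d>6](γ[d; MAX(g)→h](R)) ⋈[d=c] ρ[f/h](S)) → 1

== RESULT ==
d | h | c | f
9 | 2 | 9 | 5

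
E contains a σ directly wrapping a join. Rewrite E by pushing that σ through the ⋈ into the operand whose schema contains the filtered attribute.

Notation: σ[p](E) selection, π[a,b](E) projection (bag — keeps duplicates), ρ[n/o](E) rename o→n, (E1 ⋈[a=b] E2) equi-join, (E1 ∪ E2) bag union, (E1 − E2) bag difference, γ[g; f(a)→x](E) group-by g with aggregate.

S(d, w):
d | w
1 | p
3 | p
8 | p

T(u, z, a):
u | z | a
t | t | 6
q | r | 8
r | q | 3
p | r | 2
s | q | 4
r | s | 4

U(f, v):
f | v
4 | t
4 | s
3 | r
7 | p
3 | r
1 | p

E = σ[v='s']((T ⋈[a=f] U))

σ filters on v, owned by the right side.
E' = (T ⋈[a=f] σ[v='s'](U))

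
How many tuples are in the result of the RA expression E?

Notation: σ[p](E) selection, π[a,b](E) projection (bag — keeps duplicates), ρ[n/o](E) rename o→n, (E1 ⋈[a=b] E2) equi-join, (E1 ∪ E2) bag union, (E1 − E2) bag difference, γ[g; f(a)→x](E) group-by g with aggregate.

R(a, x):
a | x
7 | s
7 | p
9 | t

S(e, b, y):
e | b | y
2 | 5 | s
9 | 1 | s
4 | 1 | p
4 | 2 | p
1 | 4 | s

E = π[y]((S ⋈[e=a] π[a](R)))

Row counts bottom-up:
  S → 5
  R → 3
  π[a](R) → 3
  (S ⋈[e=a] π[a](R)) → 1
  π[y]((S ⋈[e=a] π[a](R))) → 1

|E| = 1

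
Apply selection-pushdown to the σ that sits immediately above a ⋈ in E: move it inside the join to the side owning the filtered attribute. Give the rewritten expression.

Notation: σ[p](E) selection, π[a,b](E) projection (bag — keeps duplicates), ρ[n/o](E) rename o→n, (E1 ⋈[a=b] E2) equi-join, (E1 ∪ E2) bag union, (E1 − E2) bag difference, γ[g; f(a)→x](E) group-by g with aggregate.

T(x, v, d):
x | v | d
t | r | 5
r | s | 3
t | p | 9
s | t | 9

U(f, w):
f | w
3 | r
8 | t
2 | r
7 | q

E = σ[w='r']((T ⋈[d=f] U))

σ filters on w, owned by the right side.
E' = (T ⋈[d=f] σ[w='r'](U))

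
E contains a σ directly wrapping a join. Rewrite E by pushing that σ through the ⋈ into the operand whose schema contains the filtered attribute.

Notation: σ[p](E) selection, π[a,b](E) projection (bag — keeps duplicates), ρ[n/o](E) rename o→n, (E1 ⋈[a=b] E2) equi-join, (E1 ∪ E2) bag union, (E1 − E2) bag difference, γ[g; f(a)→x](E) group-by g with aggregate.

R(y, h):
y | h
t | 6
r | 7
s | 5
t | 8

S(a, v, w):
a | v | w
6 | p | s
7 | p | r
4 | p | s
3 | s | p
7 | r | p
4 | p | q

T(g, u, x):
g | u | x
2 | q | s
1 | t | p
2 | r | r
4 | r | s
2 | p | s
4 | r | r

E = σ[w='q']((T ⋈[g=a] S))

σ filters on w, owned by the right side.
E' = (T ⋈[g=a] σ[w='q'](S))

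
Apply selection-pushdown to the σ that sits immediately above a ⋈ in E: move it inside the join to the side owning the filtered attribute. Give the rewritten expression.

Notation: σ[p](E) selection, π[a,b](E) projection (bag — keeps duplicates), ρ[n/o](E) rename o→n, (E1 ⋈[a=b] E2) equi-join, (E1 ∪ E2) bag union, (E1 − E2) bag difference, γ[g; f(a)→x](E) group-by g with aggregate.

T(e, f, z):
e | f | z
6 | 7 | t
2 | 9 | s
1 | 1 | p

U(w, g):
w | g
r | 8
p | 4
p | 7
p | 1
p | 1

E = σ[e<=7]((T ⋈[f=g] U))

σ filters on e, owned by the left side.
E' = (σ[e<=7](T) ⋈[f=g] U)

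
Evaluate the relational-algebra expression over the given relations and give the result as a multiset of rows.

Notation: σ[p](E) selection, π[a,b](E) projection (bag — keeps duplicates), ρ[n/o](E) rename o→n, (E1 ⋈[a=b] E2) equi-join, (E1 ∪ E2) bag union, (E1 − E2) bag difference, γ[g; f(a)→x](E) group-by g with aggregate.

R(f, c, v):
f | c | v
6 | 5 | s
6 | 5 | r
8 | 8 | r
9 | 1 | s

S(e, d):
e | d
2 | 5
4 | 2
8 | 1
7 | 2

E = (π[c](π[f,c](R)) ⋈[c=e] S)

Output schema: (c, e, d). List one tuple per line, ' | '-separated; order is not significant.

Stepwise |·|:
  R → 4
  π[f,c](R) → 4
  π[c](π[f,c](R)) → 4
  S → 4
  (π[c](π[f,c](R)) ⋈[c=e] S) → 1

== RESULT ==
c | e | d
8 | 8 | 1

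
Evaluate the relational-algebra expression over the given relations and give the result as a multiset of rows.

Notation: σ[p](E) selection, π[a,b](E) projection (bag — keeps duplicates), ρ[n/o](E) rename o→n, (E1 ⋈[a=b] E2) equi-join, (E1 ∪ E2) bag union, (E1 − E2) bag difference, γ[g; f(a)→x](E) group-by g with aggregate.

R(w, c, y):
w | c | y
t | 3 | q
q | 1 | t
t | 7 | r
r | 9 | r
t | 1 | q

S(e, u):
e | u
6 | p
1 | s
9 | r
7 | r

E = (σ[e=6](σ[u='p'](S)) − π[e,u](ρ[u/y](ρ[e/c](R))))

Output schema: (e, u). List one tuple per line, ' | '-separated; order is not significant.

Subexpression sizes:
  S → 4
  σ[u='p'](S) → 1
  σ[e=6](σ[u='p'](S)) → 1
  R → 5
  ρ[e/c](R) → 5
  ρ[u/y](ρ[e/c](R)) → 5
  π[e,u](ρ[u/y](ρ[e/c](R))) → 5
  (σ[e=6](σ[u='p'](S)) − π[e,u](ρ[u/y](ρ[e/c](R)))) → 1

== RESULT ==
e | u
6 | p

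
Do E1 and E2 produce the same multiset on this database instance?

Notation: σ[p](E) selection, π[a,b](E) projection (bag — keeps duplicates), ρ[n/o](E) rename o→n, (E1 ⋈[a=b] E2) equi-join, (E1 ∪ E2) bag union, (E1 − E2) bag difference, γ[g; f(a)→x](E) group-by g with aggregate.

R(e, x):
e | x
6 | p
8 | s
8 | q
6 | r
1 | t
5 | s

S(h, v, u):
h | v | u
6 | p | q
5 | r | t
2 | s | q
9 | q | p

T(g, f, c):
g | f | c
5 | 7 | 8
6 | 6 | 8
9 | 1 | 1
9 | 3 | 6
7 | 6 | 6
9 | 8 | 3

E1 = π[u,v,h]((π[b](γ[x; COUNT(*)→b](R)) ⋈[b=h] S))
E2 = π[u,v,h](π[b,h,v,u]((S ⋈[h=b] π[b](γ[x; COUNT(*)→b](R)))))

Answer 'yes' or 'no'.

E1 per-node cardinality:
  R → 6
  γ[x; COUNT(*)→b](R) → 5
  π[b](γ[x; COUNT(*)→b](R)) → 5
  S → 4
  (π[b](γ[x; COUNT(*)→b](R)) ⋈[b=h] S) → 1
  π[u,v,h]((π[b](γ[x; COUNT(*)→b](R)) ⋈[b=h] S)) → 1
E2 per-node cardinality:
  S → 4
  R → 6
  γ[x; COUNT(*)→b](R) → 5
  π[b](γ[x; COUNT(*)→b](R)) → 5
  (S ⋈[h=b] π[b](γ[x; COUNT(*)→b](R))) → 1
  π[b,h,v,u]((S ⋈[h=b] π[b](γ[x; COUNT(*)→b](R)))) → 1
  π[u,v,h](π[b,h,v,u]((S ⋈[h=b] π[b](γ[x; COUNT(*)→b](R))))) → 1

E1 and E2 produce the same multiset:
u | v | h
q | s | 2

yes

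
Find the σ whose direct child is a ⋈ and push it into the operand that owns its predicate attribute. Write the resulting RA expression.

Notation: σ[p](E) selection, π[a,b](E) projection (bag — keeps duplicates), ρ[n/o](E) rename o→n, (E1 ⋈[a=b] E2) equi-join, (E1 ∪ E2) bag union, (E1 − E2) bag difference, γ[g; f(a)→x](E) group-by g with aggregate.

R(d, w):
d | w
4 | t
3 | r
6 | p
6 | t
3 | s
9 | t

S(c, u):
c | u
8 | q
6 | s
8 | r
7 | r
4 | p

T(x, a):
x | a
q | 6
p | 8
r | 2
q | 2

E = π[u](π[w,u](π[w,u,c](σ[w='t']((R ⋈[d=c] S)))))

σ filters on w, owned by the left side.
E' = π[u](π[w,u](π[w,u,c]((σ[w='t'](R) ⋈[d=c] S))))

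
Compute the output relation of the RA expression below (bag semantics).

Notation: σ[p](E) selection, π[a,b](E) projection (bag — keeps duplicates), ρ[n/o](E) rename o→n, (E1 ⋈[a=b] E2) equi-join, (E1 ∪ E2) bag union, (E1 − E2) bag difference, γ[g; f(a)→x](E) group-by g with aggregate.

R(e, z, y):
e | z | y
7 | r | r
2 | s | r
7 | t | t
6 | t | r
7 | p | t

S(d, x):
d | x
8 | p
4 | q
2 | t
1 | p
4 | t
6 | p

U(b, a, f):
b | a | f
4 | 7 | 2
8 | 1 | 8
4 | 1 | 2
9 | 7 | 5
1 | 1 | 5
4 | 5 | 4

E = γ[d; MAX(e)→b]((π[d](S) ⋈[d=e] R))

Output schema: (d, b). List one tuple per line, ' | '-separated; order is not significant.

Row counts bottom-up:
  S → 6
  π[d](S) → 6
  R → 5
  (π[d](S) ⋈[d=e] R) → 2
  γ[d; MAX(e)→b]((π[d](S) ⋈[d=e] R)) → 2

== RESULT ==
d | b
2 | 2
6 | 6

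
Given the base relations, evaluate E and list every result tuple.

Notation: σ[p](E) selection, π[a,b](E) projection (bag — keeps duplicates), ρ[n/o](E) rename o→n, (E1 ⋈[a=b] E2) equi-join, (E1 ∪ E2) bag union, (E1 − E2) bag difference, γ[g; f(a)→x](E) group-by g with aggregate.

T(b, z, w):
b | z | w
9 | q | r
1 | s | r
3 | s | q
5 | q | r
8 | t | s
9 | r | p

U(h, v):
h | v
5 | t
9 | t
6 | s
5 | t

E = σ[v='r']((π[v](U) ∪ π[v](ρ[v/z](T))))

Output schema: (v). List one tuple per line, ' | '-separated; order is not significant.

Per-node cardinality:
  U → 4
  π[v](U) → 4
  T → 6
  ρ[v/z](T) → 6
  π[v](ρ[v/z](T)) → 6
  (π[v](U) ∪ π[v](ρ[v/z](T))) → 10
  σ[v='r']((π[v](U) ∪ π[v](ρ[v/z](T)))) → 1

== RESULT ==
v
r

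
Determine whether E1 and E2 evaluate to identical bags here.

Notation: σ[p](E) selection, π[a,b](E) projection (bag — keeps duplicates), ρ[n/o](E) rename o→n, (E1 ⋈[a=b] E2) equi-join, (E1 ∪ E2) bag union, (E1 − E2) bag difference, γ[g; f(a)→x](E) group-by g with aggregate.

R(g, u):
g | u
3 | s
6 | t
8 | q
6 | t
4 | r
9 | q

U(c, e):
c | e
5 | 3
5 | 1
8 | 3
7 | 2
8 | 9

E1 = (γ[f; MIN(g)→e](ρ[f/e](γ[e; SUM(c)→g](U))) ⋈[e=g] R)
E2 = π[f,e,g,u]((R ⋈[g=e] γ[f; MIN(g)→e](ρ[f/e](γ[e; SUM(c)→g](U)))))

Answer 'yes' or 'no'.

E1 row counts bottom-up:
  U → 5
  γ[e; SUM(c)→g](U) → 4
  ρ[f/e](γ[e; SUM(c)→g](U)) → 4
  γ[f; MIN(g)→e](ρ[f/e](γ[e; SUM(c)→g](U))) → 4
  R → 6
  (γ[f; MIN(g)→e](ρ[f/e](γ[e; SUM(c)→g](U))) ⋈[e=g] R) → 1
E2 row counts bottom-up:
  R → 6
  U → 5
  γ[e; SUM(c)→g](U) → 4
  ρ[f/e](γ[e; SUM(c)→g](U)) → 4
  γ[f; MIN(g)→e](ρ[f/e](γ[e; SUM(c)→g](U))) → 4
  (R ⋈[g=e] γ[f; MIN(g)→e](ρ[f/e](γ[e; SUM(c)→g](U)))) → 1
  π[f,e,g,u]((R ⋈[g=e] γ[f; MIN(g)→e](ρ[f/e](γ[e; SUM(c)→g](U))))) → 1

E1 and E2 produce the same multiset:
f | e | g | u
9 | 8 | 8 | q

yes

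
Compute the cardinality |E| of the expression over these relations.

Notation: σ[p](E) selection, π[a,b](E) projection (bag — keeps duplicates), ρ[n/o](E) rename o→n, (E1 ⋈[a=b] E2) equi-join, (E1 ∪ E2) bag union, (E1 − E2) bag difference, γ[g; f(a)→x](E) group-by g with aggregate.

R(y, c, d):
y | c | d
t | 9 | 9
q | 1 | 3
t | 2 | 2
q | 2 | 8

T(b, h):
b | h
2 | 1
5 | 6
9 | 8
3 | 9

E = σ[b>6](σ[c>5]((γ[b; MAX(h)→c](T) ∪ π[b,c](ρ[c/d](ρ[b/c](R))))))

Row counts bottom-up:
  T → 4
  γ[b; MAX(h)→c](T) → 4
  R → 4
  ρ[b/c](R) → 4
  ρ[c/d](ρ[b/c](R)) → 4
  π[b,c](ρ[c/d](ρ[b/c](R))) → 4
  (γ[b; MAX(h)→c](T) ∪ π[b,c](ρ[c/d](ρ[b/c](R)))) → 8
  σ[c>5]((γ[b; MAX(h)→c](T) ∪ π[b,c](ρ[c/d](ρ[b/c](R))))) → 5
  σ[b>6](σ[c>5]((γ[b; MAX(h)→c](T) ∪ π[b,c](ρ[c/d](ρ[b/c](R)))))) → 2

|E| = 2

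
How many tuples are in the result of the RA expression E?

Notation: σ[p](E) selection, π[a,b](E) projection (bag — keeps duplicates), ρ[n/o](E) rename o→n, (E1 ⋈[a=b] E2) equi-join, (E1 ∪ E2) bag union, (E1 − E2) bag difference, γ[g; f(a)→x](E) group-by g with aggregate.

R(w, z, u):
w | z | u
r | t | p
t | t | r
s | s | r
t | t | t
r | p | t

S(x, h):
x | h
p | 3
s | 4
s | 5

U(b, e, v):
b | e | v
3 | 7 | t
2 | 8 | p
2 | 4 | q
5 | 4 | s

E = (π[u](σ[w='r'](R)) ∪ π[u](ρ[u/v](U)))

Stepwise |·|:
  R → 5
  σ[w='r'](R) → 2
  π[u](σ[w='r'](R)) → 2
  U → 4
  ρ[u/v](U) → 4
  π[u](ρ[u/v](U)) → 4
  (π[u](σ[w='r'](R)) ∪ π[u](ρ[u/v](U))) → 6

|E| = 6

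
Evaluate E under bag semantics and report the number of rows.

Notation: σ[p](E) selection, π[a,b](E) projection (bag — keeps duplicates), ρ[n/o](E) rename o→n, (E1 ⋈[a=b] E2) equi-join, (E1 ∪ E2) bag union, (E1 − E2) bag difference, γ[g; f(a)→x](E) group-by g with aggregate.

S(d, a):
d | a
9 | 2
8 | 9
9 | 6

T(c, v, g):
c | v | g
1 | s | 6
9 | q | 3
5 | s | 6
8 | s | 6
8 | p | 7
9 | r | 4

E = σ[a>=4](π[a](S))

Stepwise |·|:
  S → 3
  π[a](S) → 3
  σ[a>=4](π[a](S)) → 2

|E| = 2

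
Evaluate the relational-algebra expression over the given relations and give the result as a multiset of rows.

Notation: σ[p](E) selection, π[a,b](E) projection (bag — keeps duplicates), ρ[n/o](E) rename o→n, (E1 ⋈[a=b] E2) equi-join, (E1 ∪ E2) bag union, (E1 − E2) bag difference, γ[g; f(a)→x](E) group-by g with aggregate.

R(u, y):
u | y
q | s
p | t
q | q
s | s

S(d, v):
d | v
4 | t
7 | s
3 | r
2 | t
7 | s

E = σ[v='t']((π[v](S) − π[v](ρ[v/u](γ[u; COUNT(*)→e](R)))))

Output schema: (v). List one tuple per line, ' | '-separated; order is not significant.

Row counts bottom-up:
  S → 5
  π[v](S) → 5
  R → 4
  γ[u; COUNT(*)→e](R) → 3
  ρ[v/u](γ[u; COUNT(*)→e](R)) → 3
  π[v](ρ[v/u](γ[u; COUNT(*)→e](R))) → 3
  (π[v](S) − π[v](ρ[v/u](γ[u; COUNT(*)→e](R)))) → 4
  σ[v='t']((π[v](S) − π[v](ρ[v/u](γ[u; COUNT(*)→e](R))))) → 2

== RESULT ==
v
t
t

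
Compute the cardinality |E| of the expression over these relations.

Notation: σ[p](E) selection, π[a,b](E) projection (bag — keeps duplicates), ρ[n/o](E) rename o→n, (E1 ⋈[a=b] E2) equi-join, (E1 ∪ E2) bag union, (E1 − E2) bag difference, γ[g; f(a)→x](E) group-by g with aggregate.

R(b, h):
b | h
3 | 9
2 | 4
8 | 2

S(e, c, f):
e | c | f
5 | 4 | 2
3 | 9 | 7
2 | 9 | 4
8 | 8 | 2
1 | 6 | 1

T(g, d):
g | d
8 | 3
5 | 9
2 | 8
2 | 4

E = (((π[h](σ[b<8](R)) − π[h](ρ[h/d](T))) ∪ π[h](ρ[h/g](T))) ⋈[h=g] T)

Subexpression sizes:
  R → 3
  σ[b<8](R) → 2
  π[h](σ[b<8](R)) → 2
  T → 4
  ρ[h/d](T) → 4
  π[h](ρ[h/d](T)) → 4
  (π[h](σ[b<8](R)) − π[h](ρ[h/d](T))) → 0
  T → 4
  ρ[h/g](T) → 4
  π[h](ρ[h/g](T)) → 4
  ((π[h](σ[b<8](R)) − π[h](ρ[h/d](T))) ∪ π[h](ρ[h/g](T))) → 4
  T → 4
  (((π[h](σ[b<8](R)) − π[h](ρ[h/d](T))) ∪ π[h](ρ[h/g](T))) ⋈[h=g] T) → 6

|E| = 6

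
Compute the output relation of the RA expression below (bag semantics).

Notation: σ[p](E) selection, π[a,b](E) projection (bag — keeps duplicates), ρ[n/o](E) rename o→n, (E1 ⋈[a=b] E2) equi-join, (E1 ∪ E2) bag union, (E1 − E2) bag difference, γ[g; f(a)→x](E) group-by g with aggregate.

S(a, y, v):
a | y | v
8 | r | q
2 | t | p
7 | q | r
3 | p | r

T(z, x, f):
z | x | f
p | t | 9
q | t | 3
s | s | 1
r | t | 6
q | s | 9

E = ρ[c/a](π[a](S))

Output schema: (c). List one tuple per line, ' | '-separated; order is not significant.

Subexpression sizes:
  S → 4
  π[a](S) → 4
  ρ[c/a](π[a](S)) → 4

== RESULT ==
c
2
3
7
8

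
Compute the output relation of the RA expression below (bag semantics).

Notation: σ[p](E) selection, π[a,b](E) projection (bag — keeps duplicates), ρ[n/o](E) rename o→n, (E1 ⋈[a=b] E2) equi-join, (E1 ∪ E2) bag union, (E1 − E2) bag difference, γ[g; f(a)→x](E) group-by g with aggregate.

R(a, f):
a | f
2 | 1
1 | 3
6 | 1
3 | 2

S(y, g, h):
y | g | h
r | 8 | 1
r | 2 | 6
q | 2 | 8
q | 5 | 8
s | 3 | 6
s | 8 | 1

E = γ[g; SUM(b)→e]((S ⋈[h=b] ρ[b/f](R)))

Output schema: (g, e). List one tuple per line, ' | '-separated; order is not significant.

Per-node cardinality:
  S → 6
  R → 4
  ρ[b/f](R) → 4
  (S ⋈[h=b] ρ[b/f](R)) → 4
  γ[g; SUM(b)→e]((S ⋈[h=b] ρ[b/f](R))) → 1

== RESULT ==
g | e
8 | 4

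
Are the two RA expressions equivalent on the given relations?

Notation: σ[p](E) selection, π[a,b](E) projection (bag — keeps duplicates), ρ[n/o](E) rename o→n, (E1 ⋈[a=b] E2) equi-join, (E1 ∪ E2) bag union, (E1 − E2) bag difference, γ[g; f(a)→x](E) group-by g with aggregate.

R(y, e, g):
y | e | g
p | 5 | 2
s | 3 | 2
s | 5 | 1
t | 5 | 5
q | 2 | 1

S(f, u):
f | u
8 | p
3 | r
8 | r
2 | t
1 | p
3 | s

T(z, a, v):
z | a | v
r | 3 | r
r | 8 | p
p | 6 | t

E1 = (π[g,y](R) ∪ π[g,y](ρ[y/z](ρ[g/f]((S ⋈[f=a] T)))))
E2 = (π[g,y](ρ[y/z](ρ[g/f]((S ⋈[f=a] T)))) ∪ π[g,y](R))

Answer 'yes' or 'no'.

E1 row counts bottom-up:
  R → 5
  π[g,y](R) → 5
  S → 6
  T → 3
  (S ⋈[f=a] T) → 4
  ρ[g/f]((S ⋈[f=a] T)) → 4
  ρ[y/z](ρ[g/f]((S ⋈[f=a] T))) → 4
  π[g,y](ρ[y/z](ρ[g/f]((S ⋈[f=a] T)))) → 4
  (π[g,y](R) ∪ π[g,y](ρ[y/z](ρ[g/f]((S ⋈[f=a] T))))) → 9
E2 row counts bottom-up:
  S → 6
  T → 3
  (S ⋈[f=a] T) → 4
  ρ[g/f]((S ⋈[f=a] T)) → 4
  ρ[y/z](ρ[g/f]((S ⋈[f=a] T))) → 4
  π[g,y](ρ[y/z](ρ[g/f]((S ⋈[f=a] T)))) → 4
  R → 5
  π[g,y](R) → 5
  (π[g,y](ρ[y/z](ρ[g/f]((S ⋈[f=a] T)))) ∪ π[g,y](R)) → 9

E1 and E2 produce the same multiset:
g | y
1 | q
1 | s
2 | p
2 | s
3 | r
3 | r
5 | t
8 | r
8 | r

yes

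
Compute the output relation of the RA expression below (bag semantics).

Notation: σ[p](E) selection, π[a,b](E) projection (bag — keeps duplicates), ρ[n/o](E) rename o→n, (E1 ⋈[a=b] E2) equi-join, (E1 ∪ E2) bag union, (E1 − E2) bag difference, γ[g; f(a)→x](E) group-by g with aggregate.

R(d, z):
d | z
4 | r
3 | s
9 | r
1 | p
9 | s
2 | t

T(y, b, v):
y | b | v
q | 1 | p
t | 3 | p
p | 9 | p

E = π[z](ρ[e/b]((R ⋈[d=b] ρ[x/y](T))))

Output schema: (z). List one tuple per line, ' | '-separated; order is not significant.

Row counts bottom-up:
  R → 6
  T → 3
  ρ[x/y](T) → 3
  (R ⋈[d=b] ρ[x/y](T)) → 4
  ρ[e/b]((R ⋈[d=b] ρ[x/y](T))) → 4
  π[z](ρ[e/b]((R ⋈[d=b] ρ[x/y](T)))) → 4

== RESULT ==
z
p
r
s
s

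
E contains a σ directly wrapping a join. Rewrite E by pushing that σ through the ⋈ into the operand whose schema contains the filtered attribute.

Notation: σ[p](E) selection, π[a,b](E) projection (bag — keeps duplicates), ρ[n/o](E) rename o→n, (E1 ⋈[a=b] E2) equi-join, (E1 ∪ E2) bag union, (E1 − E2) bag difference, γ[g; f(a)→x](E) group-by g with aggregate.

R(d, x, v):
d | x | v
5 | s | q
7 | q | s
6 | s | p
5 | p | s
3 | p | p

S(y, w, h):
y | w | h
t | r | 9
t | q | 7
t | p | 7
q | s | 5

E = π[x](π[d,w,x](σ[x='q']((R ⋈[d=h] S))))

σ filters on x, owned by the left side.
E' = π[x](π[d,w,x]((σ[x='q'](R) ⋈[d=h] S)))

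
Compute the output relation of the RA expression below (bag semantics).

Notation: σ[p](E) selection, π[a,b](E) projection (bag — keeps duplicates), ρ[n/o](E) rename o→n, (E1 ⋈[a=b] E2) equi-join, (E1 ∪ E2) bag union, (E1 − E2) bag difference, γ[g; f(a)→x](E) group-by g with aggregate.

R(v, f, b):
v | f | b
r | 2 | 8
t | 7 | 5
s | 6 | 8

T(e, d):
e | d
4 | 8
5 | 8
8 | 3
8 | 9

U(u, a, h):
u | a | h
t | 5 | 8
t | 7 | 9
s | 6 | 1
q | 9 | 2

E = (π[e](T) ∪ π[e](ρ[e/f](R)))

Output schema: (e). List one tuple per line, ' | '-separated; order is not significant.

Subexpression sizes:
  T → 4
  π[e](T) → 4
  R → 3
  ρ[e/f](R) → 3
  π[e](ρ[e/f](R)) → 3
  (π[e](T) ∪ π[e](ρ[e/f](R))) → 7

== RESULT ==
e
2
4
5
6
7
8
8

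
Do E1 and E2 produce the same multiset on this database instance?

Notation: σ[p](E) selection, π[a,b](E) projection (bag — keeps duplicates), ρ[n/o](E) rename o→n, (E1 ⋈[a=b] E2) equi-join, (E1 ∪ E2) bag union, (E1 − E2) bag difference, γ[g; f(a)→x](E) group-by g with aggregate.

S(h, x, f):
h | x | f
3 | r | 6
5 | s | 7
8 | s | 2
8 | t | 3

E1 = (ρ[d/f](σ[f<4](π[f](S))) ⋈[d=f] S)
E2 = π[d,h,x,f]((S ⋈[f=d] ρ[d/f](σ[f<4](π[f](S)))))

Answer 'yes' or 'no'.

E1 stepwise |·|:
  S → 4
  π[f](S) → 4
  σ[f<4](π[f](S)) → 2
  ρ[d/f](σ[f<4](π[f](S))) → 2
  S → 4
  (ρ[d/f](σ[f<4](π[f](S))) ⋈[d=f] S) → 2
E2 stepwise |·|:
  S → 4
  S → 4
  π[f](S) → 4
  σ[f<4](π[f](S)) → 2
  ρ[d/f](σ[f<4](π[f](S))) → 2
  (S ⋈[f=d] ρ[d/f](σ[f<4](π[f](S)))) → 2
  π[d,h,x,f]((S ⋈[f=d] ρ[d/f](σ[f<4](π[f](S))))) → 2

E1 and E2 produce the same multiset:
d | h | x | f
2 | 8 | s | 2
3 | 8 | t | 3

yes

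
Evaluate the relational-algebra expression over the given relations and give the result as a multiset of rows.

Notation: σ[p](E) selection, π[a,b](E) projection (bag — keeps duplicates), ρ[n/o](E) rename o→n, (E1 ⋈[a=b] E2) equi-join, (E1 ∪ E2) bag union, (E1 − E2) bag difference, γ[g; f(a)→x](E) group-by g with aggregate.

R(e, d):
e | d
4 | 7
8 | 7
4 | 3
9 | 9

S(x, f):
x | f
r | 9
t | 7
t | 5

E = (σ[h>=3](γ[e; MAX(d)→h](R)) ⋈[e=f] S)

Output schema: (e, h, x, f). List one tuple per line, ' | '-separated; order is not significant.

Stepwise |·|:
  R → 4
  γ[e; MAX(d)→h](R) → 3
  σ[h>=3](γ[e; MAX(d)→h](R)) → 3
  S → 3
  (σ[h>=3](γ[e; MAX(d)→h](R)) ⋈[e=f] S) → 1

== RESULT ==
e | h | x | f
9 | 9 | r | 9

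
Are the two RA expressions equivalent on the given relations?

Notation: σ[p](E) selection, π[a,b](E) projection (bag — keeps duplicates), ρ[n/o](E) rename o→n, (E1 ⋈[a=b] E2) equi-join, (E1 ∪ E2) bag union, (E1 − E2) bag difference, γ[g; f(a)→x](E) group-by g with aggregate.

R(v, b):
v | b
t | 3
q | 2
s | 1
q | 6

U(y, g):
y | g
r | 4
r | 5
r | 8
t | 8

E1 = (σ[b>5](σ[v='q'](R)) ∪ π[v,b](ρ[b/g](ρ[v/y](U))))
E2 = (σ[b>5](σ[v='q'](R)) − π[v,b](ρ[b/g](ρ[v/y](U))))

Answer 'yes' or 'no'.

E1 subexpression sizes:
  R → 4
  σ[v='q'](R) → 2
  σ[b>5](σ[v='q'](R)) → 1
  U → 4
  ρ[v/y](U) → 4
  ρ[b/g](ρ[v/y](U)) → 4
  π[v,b](ρ[b/g](ρ[v/y](U))) → 4
  (σ[b>5](σ[v='q'](R)) ∪ π[v,b](ρ[b/g](ρ[v/y](U)))) → 5
E2 subexpression sizes:
  R → 4
  σ[v='q'](R) → 2
  σ[b>5](σ[v='q'](R)) → 1
  U → 4
  ρ[v/y](U) → 4
  ρ[b/g](ρ[v/y](U)) → 4
  π[v,b](ρ[b/g](ρ[v/y](U))) → 4
  (σ[b>5](σ[v='q'](R)) − π[v,b](ρ[b/g](ρ[v/y](U)))) → 1

E1 result:
v | b
q | 6
r | 4
r | 5
r | 8
t | 8
E2 result:
v | b
q | 6
Witness: ('t', 8) appears 1× in E1 but 0× in E2.

no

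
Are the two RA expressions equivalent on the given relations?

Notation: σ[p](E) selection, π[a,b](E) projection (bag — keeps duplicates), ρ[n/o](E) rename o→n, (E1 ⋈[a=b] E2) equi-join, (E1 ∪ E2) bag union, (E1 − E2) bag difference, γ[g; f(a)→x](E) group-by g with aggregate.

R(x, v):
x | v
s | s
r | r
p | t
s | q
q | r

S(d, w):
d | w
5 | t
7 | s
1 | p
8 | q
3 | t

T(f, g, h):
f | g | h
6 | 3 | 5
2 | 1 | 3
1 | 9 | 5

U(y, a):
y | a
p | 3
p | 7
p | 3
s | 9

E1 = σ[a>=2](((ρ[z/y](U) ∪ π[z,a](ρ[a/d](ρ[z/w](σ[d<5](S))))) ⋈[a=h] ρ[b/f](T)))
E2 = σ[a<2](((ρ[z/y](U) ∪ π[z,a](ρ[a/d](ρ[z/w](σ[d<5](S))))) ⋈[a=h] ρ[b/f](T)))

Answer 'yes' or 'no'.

E1 stepwise |·|:
  U → 4
  ρ[z/y](U) → 4
  S → 5
  σ[d<5](S) → 2
  ρ[z/w](σ[d<5](S)) → 2
  ρ[a/d](ρ[z/w](σ[d<5](S))) → 2
  π[z,a](ρ[a/d](ρ[z/w](σ[d<5](S)))) → 2
  (ρ[z/y](U) ∪ π[z,a](ρ[a/d](ρ[z/w](σ[d<5](S))))) → 6
  T → 3
  ρ[b/f](T) → 3
  ((ρ[z/y](U) ∪ π[z,a](ρ[a/d](ρ[z/w](σ[d<5](S))))) ⋈[a=h] ρ[b/f](T)) → 3
  σ[a>=2](((ρ[z/y](U) ∪ π[z,a](ρ[a/d](ρ[z/w](σ[d<5](S))))) ⋈[a=h] ρ[b/f](T))) → 3
E2 stepwise |·|:
  U → 4
  ρ[z/y](U) → 4
  S → 5
  σ[d<5](S) → 2
  ρ[z/w](σ[d<5](S)) → 2
  ρ[a/d](ρ[z/w](σ[d<5](S))) → 2
  π[z,a](ρ[a/d](ρ[z/w](σ[d<5](S)))) → 2
  (ρ[z/y](U) ∪ π[z,a](ρ[a/d](ρ[z/w](σ[d<5](S))))) → 6
  T → 3
  ρ[b/f](T) → 3
  ((ρ[z/y](U) ∪ π[z,a](ρ[a/d](ρ[z/w](σ[d<5](S))))) ⋈[a=h] ρ[b/f](T)) → 3
  σ[a<2](((ρ[z/y](U) ∪ π[z,a](ρ[a/d](ρ[z/w](σ[d<5](S))))) ⋈[a=h] ρ[b/f](T))) → 0

E1 result:
z | a | b | g | h
p | 3 | 2 | 1 | 3
p | 3 | 2 | 1 | 3
t | 3 | 2 | 1 | 3
E2 result:
z | a | b | g | h
(0 rows)
Witness: ('t', 3, 2, 1, 3) appears 1× in E1 but 0× in E2.

no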